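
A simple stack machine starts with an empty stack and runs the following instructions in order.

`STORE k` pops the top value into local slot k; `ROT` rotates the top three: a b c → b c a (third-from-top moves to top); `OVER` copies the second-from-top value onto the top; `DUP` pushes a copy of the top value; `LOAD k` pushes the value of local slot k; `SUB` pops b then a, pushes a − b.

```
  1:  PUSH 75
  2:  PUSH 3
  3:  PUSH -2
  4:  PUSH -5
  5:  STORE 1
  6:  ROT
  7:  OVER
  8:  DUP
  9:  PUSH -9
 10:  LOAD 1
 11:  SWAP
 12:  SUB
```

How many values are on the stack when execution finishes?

6

PUSH 75 → 75
PUSH 3  → 75 3
PUSH -2 → 75 3 -2
PUSH -5 → 75 3 -2 -5
STORE 1 → 75 3 -2
ROT     → 3 -2 75
OVER    → 3 -2 75 -2
DUP     → 3 -2 75 -2 -2
PUSH -9 → 3 -2 75 -2 -2 -9
LOAD 1  → 3 -2 75 -2 -2 -9 -5
SWAP    → 3 -2 75 -2 -2 -5 -9
SUB     → 3 -2 75 -2 -2 4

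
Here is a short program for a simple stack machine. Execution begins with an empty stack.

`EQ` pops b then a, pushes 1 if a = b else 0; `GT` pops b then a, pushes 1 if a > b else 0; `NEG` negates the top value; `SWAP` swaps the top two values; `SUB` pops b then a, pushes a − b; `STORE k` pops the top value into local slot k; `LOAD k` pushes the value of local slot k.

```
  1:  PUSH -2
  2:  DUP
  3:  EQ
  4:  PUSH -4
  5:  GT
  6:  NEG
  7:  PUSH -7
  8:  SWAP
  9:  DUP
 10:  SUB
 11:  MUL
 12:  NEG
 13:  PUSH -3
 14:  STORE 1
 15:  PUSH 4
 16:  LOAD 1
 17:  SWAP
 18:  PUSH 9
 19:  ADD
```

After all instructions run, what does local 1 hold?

-3

PUSH -2 → -2
DUP     → -2 -2
EQ      → 1
PUSH -4 → 1 -4
GT      → 1
NEG     → -1
PUSH -7 → -1 -7
SWAP    → -7 -1
DUP     → -7 -1 -1
SUB     → -7 0
MUL     → 0
NEG     → 0
PUSH -3 → 0 -3
STORE 1 → 0
PUSH 4  → 0 4
LOAD 1  → 0 4 -3
SWAP    → 0 -3 4
PUSH 9  → 0 -3 4 9
ADD     → 0 -3 13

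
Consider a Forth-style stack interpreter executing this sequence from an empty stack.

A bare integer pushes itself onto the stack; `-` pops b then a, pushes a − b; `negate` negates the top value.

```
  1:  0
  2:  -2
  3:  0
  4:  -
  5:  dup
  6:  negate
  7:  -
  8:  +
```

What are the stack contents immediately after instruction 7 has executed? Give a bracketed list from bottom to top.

[0, -4]

0      : [0]
-2     : [0, -2]
0      : [0, -2, 0]
-      : [0, -2]
dup    : [0, -2, -2]
negate : [0, -2, 2]
-      : [0, -4]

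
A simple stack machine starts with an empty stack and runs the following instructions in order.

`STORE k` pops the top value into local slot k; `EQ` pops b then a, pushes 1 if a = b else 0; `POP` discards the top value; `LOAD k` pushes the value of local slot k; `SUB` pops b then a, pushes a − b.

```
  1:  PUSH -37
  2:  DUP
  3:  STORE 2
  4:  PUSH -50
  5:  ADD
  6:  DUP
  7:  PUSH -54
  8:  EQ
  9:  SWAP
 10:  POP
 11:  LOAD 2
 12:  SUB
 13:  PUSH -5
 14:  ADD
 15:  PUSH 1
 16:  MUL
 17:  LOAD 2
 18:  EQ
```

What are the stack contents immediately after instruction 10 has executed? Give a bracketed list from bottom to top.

PUSH -37 : -37
DUP      : -37 -37
STORE 2  : -37
PUSH -50 : -37 -50
ADD      : -87
DUP      : -87 -87
PUSH -54 : -87 -87 -54
EQ       : -87 0
SWAP     : 0 -87
POP      : 0

[0]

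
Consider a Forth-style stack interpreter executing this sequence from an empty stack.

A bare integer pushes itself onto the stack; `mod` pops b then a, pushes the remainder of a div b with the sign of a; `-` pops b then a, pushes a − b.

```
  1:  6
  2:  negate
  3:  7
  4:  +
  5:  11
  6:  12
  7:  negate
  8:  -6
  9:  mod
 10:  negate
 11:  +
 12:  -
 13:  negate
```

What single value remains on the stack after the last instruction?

6      -> 6
negate -> -6
7      -> -6 7
+      -> 1
11     -> 1 11
12     -> 1 11 12
negate -> 1 11 -12
-6     -> 1 11 -12 -6
mod    -> 1 11 0
negate -> 1 11 0
+      -> 1 11
-      -> -10
negate -> 10

10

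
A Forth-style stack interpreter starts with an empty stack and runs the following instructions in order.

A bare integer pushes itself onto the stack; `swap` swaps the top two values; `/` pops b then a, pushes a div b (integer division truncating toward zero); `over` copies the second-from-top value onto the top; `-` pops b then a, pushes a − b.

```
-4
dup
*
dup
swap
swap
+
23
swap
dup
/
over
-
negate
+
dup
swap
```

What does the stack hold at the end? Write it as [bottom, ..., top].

[45, 45]

-4     : [-4]
dup    : [-4, -4]
*      : [16]
dup    : [16, 16]
swap   : [16, 16]
swap   : [16, 16]
+      : [32]
23     : [32, 23]
swap   : [23, 32]
dup    : [23, 32, 32]
/      : [23, 1]
over   : [23, 1, 23]
-      : [23, -22]
negate : [23, 22]
+      : [45]
dup    : [45, 45]
swap   : [45, 45]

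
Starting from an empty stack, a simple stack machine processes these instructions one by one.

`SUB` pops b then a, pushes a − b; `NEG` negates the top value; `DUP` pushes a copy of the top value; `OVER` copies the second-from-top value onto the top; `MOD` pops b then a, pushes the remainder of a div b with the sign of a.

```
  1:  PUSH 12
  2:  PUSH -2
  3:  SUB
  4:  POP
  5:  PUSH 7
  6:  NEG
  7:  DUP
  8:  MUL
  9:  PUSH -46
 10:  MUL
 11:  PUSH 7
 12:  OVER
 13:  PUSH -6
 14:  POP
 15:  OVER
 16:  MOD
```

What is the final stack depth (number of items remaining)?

3

PUSH 12  → 12
PUSH -2  → 12 -2
SUB      → 14
POP      → (empty)
PUSH 7   → 7
NEG      → -7
DUP      → -7 -7
MUL      → 49
PUSH -46 → 49 -46
MUL      → -2254
PUSH 7   → -2254 7
OVER     → -2254 7 -2254
PUSH -6  → -2254 7 -2254 -6
POP      → -2254 7 -2254
OVER     → -2254 7 -2254 7
MOD      → -2254 7 0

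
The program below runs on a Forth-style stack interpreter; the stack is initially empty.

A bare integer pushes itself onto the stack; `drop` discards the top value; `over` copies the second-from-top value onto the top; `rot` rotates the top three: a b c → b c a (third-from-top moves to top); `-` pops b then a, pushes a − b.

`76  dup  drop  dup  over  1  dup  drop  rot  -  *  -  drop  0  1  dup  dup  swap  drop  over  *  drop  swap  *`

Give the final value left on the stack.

76   → 76
dup  → 76 76
drop → 76
dup  → 76 76
over → 76 76 76
1    → 76 76 76 1
dup  → 76 76 76 1 1
drop → 76 76 76 1
rot  → 76 76 1 76
-    → 76 76 -75
*    → 76 -5700
-    → 5776
drop → (empty)
0    → 0
1    → 0 1
dup  → 0 1 1
dup  → 0 1 1 1
swap → 0 1 1 1
drop → 0 1 1
over → 0 1 1 1
*    → 0 1 1
drop → 0 1
swap → 1 0
*    → 0

0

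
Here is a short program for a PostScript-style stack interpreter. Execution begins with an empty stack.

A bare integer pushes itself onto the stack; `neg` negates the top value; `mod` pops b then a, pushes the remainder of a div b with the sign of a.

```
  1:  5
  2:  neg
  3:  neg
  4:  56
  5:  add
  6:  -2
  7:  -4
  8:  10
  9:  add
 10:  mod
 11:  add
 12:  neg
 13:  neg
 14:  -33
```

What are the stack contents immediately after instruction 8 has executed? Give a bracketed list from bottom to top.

[61, -2, -4, 10]

5   : [5]
neg : [-5]
neg : [5]
56  : [5, 56]
add : [61]
-2  : [61, -2]
-4  : [61, -2, -4]
10  : [61, -2, -4, 10]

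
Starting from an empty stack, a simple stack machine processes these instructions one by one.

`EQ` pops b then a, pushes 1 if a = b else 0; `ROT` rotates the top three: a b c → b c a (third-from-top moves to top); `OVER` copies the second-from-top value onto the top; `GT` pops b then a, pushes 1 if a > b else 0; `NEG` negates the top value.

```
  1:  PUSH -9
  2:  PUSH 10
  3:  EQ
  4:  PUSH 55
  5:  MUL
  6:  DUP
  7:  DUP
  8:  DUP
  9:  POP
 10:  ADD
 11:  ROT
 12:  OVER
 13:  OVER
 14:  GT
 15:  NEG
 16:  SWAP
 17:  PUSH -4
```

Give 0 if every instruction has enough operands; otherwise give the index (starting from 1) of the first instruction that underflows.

11

PUSH -9 → -9
PUSH 10 → -9 10
EQ      → 0
PUSH 55 → 0 55
MUL     → 0
DUP     → 0 0
DUP     → 0 0 0
DUP     → 0 0 0 0
POP     → 0 0 0
ADD     → 0 0
ROT  — needs 3 operands, stack has 2 → underflow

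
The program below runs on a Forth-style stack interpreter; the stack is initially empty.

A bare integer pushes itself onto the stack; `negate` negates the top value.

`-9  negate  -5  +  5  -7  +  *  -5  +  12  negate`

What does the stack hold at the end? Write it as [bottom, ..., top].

-9     → -9
negate → 9
-5     → 9 -5
+      → 4
5      → 4 5
-7     → 4 5 -7
+      → 4 -2
*      → -8
-5     → -8 -5
+      → -13
12     → -13 12
negate → -13 -12

[-13, -12]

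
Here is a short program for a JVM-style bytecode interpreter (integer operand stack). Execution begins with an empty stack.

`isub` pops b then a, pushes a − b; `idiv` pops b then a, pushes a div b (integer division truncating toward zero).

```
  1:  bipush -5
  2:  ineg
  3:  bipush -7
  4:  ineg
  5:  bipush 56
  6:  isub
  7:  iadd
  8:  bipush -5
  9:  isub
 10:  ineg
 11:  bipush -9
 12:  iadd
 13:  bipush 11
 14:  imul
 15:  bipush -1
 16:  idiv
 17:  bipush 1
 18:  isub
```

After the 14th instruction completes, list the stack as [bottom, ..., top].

[330]

bipush -5 -> -5
ineg      -> 5
bipush -7 -> 5 -7
ineg      -> 5 7
bipush 56 -> 5 7 56
isub      -> 5 -49
iadd      -> -44
bipush -5 -> -44 -5
isub      -> -39
ineg      -> 39
bipush -9 -> 39 -9
iadd      -> 30
bipush 11 -> 30 11
imul      -> 330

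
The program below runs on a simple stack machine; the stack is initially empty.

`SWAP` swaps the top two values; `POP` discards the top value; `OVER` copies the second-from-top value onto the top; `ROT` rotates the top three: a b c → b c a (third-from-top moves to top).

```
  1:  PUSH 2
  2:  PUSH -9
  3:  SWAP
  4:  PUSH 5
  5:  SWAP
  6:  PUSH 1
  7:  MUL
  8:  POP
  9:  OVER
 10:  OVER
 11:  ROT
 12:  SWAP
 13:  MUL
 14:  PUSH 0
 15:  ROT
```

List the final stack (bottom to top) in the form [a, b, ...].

[-9, 25, 0, -9]

PUSH 2  -> [2]
PUSH -9 -> [2, -9]
SWAP    -> [-9, 2]
PUSH 5  -> [-9, 2, 5]
SWAP    -> [-9, 5, 2]
PUSH 1  -> [-9, 5, 2, 1]
MUL     -> [-9, 5, 2]
POP     -> [-9, 5]
OVER    -> [-9, 5, -9]
OVER    -> [-9, 5, -9, 5]
ROT     -> [-9, -9, 5, 5]
SWAP    -> [-9, -9, 5, 5]
MUL     -> [-9, -9, 25]
PUSH 0  -> [-9, -9, 25, 0]
ROT     -> [-9, 25, 0, -9]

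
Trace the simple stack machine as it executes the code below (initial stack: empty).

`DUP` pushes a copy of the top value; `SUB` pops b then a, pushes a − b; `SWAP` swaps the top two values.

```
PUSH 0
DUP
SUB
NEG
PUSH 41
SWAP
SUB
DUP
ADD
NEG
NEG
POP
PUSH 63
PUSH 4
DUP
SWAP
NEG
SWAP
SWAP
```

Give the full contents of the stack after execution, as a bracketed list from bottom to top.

[63, 4, -4]

PUSH 0  : [0]
DUP     : [0, 0]
SUB     : [0]
NEG     : [0]
PUSH 41 : [0, 41]
SWAP    : [41, 0]
SUB     : [41]
DUP     : [41, 41]
ADD     : [82]
NEG     : [-82]
NEG     : [82]
POP     : []
PUSH 63 : [63]
PUSH 4  : [63, 4]
DUP     : [63, 4, 4]
SWAP    : [63, 4, 4]
NEG     : [63, 4, -4]
SWAP    : [63, -4, 4]
SWAP    : [63, 4, -4]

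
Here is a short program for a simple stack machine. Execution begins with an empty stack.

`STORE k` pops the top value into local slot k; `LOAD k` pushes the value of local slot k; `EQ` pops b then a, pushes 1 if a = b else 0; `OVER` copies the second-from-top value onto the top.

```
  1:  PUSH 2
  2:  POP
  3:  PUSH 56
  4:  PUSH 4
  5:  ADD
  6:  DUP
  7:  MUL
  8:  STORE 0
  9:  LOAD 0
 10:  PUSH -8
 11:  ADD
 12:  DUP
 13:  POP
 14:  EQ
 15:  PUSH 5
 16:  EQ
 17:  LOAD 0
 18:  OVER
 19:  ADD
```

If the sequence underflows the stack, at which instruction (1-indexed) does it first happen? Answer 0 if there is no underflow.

PUSH 2   [2]
POP      []
PUSH 56  [56]
PUSH 4   [56, 4]
ADD      [60]
DUP      [60, 60]
MUL      [3600]
STORE 0  []
LOAD 0   [3600]
PUSH -8  [3600, -8]
ADD      [3592]
DUP      [3592, 3592]
POP      [3592]
EQ  — needs 2 operands, stack has 1 → underflow

14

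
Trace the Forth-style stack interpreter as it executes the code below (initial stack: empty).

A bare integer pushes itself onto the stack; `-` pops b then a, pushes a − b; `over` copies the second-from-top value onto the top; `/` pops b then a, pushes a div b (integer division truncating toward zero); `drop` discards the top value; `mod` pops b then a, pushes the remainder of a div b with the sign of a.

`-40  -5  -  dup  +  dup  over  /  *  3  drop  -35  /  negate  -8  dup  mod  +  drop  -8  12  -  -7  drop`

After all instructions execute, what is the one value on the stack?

-40    → -40
-5     → -40 -5
-      → -35
dup    → -35 -35
+      → -70
dup    → -70 -70
over   → -70 -70 -70
/      → -70 1
*      → -70
3      → -70 3
drop   → -70
-35    → -70 -35
/      → 2
negate → -2
-8     → -2 -8
dup    → -2 -8 -8
mod    → -2 0
+      → -2
drop   → (empty)
-8     → -8
12     → -8 12
-      → -20
-7     → -20 -7
drop   → -20

-20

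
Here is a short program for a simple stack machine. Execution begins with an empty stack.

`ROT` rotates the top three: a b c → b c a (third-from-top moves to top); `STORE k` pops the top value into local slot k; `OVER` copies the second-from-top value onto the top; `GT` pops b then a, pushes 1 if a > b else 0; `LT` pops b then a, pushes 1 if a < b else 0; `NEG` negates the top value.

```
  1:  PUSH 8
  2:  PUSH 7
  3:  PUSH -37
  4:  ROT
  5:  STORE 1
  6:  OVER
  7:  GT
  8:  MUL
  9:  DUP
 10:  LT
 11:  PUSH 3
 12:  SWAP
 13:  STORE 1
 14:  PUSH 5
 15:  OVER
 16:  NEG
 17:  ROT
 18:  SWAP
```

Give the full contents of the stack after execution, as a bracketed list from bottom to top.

PUSH 8   -> [8]
PUSH 7   -> [8, 7]
PUSH -37 -> [8, 7, -37]
ROT      -> [7, -37, 8]
STORE 1  -> [7, -37]
OVER     -> [7, -37, 7]
GT       -> [7, 0]
MUL      -> [0]
DUP      -> [0, 0]
LT       -> [0]
PUSH 3   -> [0, 3]
SWAP     -> [3, 0]
STORE 1  -> [3]
PUSH 5   -> [3, 5]
OVER     -> [3, 5, 3]
NEG      -> [3, 5, -3]
ROT      -> [5, -3, 3]
SWAP     -> [5, 3, -3]

[5, 3, -3]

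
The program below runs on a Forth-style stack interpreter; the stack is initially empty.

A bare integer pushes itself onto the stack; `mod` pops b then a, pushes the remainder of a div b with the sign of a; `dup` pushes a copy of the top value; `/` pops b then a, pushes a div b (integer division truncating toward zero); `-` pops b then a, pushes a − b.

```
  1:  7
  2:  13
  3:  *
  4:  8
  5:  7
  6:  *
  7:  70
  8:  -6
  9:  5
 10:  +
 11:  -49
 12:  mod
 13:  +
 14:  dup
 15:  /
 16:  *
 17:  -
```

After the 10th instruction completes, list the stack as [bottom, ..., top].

[91, 56, 70, -1]

7  : [7]
13 : [7, 13]
*  : [91]
8  : [91, 8]
7  : [91, 8, 7]
*  : [91, 56]
70 : [91, 56, 70]
-6 : [91, 56, 70, -6]
5  : [91, 56, 70, -6, 5]
+  : [91, 56, 70, -1]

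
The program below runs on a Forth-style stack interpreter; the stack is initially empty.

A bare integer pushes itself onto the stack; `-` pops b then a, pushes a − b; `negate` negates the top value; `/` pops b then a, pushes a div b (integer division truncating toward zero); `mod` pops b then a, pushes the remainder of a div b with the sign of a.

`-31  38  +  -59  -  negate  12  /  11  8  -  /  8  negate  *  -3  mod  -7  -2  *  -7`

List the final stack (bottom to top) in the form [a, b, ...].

-31    → [-31]
38     → [-31, 38]
+      → [7]
-59    → [7, -59]
-      → [66]
negate → [-66]
12     → [-66, 12]
/      → [-5]
11     → [-5, 11]
8      → [-5, 11, 8]
-      → [-5, 3]
/      → [-1]
8      → [-1, 8]
negate → [-1, -8]
*      → [8]
-3     → [8, -3]
mod    → [2]
-7     → [2, -7]
-2     → [2, -7, -2]
*      → [2, 14]
-7     → [2, 14, -7]

[2, 14, -7]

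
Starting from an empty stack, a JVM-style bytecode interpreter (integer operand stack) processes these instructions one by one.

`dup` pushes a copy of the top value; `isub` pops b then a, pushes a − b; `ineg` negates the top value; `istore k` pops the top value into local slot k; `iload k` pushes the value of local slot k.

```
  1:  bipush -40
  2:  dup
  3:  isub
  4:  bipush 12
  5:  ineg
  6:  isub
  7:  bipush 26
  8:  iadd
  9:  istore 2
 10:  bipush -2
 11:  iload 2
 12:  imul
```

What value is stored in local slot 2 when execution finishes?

bipush -40  [-40]
dup         [-40, -40]
isub        [0]
bipush 12   [0, 12]
ineg        [0, -12]
isub        [12]
bipush 26   [12, 26]
iadd        [38]
istore 2    []
bipush -2   [-2]
iload 2     [-2, 38]
imul        [-76]

38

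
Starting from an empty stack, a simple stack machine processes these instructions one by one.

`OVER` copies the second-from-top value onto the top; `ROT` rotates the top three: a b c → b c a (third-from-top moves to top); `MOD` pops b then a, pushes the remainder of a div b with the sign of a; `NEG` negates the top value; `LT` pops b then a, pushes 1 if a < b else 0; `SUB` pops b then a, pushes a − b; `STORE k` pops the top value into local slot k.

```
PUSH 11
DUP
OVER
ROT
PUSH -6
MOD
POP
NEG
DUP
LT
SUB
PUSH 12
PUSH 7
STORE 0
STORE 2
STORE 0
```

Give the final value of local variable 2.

PUSH 11 → [11]
DUP     → [11, 11]
OVER    → [11, 11, 11]
ROT     → [11, 11, 11]
PUSH -6 → [11, 11, 11, -6]
MOD     → [11, 11, 5]
POP     → [11, 11]
NEG     → [11, -11]
DUP     → [11, -11, -11]
LT      → [11, 0]
SUB     → [11]
PUSH 12 → [11, 12]
PUSH 7  → [11, 12, 7]
STORE 0 → [11, 12]
STORE 2 → [11]
STORE 0 → []

12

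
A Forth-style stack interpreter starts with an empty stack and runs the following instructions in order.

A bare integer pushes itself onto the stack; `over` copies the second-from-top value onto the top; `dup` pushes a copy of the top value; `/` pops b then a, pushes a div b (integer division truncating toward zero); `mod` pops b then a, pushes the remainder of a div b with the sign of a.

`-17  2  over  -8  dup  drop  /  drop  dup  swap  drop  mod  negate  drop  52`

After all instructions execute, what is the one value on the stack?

52

-17     [-17]
2       [-17, 2]
over    [-17, 2, -17]
-8      [-17, 2, -17, -8]
dup     [-17, 2, -17, -8, -8]
drop    [-17, 2, -17, -8]
/       [-17, 2, 2]
drop    [-17, 2]
dup     [-17, 2, 2]
swap    [-17, 2, 2]
drop    [-17, 2]
mod     [-1]
negate  [1]
drop    []
52      [52]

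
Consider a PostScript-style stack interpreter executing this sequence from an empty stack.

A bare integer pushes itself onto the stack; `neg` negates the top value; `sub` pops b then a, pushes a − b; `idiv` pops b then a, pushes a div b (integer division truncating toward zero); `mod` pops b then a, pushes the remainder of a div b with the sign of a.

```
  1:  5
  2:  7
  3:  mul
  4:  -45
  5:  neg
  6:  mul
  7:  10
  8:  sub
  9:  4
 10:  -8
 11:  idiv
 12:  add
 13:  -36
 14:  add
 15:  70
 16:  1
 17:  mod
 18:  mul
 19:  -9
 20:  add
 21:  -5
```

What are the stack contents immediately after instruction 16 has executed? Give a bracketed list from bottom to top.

5    -> [5]
7    -> [5, 7]
mul  -> [35]
-45  -> [35, -45]
neg  -> [35, 45]
mul  -> [1575]
10   -> [1575, 10]
sub  -> [1565]
4    -> [1565, 4]
-8   -> [1565, 4, -8]
idiv -> [1565, 0]
add  -> [1565]
-36  -> [1565, -36]
add  -> [1529]
70   -> [1529, 70]
1    -> [1529, 70, 1]

[1529, 70, 1]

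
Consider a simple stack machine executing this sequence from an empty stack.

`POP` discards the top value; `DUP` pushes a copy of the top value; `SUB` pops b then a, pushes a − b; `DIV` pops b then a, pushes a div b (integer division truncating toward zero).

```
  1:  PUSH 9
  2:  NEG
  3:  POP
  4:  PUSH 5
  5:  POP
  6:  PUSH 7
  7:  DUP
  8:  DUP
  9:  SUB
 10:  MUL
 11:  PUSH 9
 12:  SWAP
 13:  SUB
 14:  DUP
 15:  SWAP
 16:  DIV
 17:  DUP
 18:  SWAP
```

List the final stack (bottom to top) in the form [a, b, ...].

PUSH 9 -> [9]
NEG    -> [-9]
POP    -> []
PUSH 5 -> [5]
POP    -> []
PUSH 7 -> [7]
DUP    -> [7, 7]
DUP    -> [7, 7, 7]
SUB    -> [7, 0]
MUL    -> [0]
PUSH 9 -> [0, 9]
SWAP   -> [9, 0]
SUB    -> [9]
DUP    -> [9, 9]
SWAP   -> [9, 9]
DIV    -> [1]
DUP    -> [1, 1]
SWAP   -> [1, 1]

[1, 1]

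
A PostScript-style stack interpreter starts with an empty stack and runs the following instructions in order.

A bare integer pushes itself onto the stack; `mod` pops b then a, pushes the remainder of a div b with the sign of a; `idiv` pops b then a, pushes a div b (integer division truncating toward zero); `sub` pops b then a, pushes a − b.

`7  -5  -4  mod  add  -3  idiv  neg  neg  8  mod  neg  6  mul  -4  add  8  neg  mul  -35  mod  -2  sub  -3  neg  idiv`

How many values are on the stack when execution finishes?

7     [7]
-5    [7, -5]
-4    [7, -5, -4]
mod   [7, -1]
add   [6]
-3    [6, -3]
idiv  [-2]
neg   [2]
neg   [-2]
8     [-2, 8]
mod   [-2]
neg   [2]
6     [2, 6]
mul   [12]
-4    [12, -4]
add   [8]
8     [8, 8]
neg   [8, -8]
mul   [-64]
-35   [-64, -35]
mod   [-29]
-2    [-29, -2]
sub   [-27]
-3    [-27, -3]
neg   [-27, 3]
idiv  [-9]

1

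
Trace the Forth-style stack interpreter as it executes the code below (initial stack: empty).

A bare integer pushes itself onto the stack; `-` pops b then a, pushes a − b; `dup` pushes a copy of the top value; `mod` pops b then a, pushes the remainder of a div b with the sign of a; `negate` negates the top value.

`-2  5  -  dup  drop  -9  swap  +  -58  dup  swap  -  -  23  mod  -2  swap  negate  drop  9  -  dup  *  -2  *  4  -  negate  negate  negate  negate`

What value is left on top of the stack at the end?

-2      [-2]
5       [-2, 5]
-       [-7]
dup     [-7, -7]
drop    [-7]
-9      [-7, -9]
swap    [-9, -7]
+       [-16]
-58     [-16, -58]
dup     [-16, -58, -58]
swap    [-16, -58, -58]
-       [-16, 0]
-       [-16]
23      [-16, 23]
mod     [-16]
-2      [-16, -2]
swap    [-2, -16]
negate  [-2, 16]
drop    [-2]
9       [-2, 9]
-       [-11]
dup     [-11, -11]
*       [121]
-2      [121, -2]
*       [-242]
4       [-242, 4]
-       [-246]
negate  [246]
negate  [-246]
negate  [246]
negate  [-246]

-246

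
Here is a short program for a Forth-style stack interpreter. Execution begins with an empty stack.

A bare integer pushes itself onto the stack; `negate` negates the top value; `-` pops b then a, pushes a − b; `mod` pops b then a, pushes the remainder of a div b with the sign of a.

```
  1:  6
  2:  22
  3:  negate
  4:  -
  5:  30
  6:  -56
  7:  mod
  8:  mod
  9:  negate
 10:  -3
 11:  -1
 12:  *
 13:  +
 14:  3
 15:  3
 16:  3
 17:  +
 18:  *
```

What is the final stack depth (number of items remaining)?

2

6      : 6
22     : 6 22
negate : 6 -22
-      : 28
30     : 28 30
-56    : 28 30 -56
mod    : 28 30
mod    : 28
negate : -28
-3     : -28 -3
-1     : -28 -3 -1
*      : -28 3
+      : -25
3      : -25 3
3      : -25 3 3
3      : -25 3 3 3
+      : -25 3 6
*      : -25 18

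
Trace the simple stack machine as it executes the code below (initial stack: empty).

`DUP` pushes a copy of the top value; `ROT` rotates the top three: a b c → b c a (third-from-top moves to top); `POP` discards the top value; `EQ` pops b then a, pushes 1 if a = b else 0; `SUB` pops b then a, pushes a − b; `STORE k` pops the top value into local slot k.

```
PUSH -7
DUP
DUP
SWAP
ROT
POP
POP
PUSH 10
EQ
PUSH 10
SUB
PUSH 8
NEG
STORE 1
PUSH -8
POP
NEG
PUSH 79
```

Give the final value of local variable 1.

PUSH -7  [-7]
DUP      [-7, -7]
DUP      [-7, -7, -7]
SWAP     [-7, -7, -7]
ROT      [-7, -7, -7]
POP      [-7, -7]
POP      [-7]
PUSH 10  [-7, 10]
EQ       [0]
PUSH 10  [0, 10]
SUB      [-10]
PUSH 8   [-10, 8]
NEG      [-10, -8]
STORE 1  [-10]
PUSH -8  [-10, -8]
POP      [-10]
NEG      [10]
PUSH 79  [10, 79]

-8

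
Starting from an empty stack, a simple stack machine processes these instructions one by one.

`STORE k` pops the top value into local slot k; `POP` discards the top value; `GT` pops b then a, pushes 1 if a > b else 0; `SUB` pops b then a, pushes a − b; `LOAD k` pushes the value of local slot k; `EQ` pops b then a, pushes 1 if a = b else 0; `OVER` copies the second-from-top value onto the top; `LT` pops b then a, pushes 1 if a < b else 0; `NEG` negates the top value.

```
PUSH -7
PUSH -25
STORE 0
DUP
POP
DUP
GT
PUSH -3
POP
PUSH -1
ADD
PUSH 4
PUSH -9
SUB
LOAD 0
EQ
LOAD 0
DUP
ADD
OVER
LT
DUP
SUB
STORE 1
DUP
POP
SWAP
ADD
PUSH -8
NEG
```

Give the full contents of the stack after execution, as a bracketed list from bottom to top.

[-1, 8]

PUSH -7  : [-7]
PUSH -25 : [-7, -25]
STORE 0  : [-7]
DUP      : [-7, -7]
POP      : [-7]
DUP      : [-7, -7]
GT       : [0]
PUSH -3  : [0, -3]
POP      : [0]
PUSH -1  : [0, -1]
ADD      : [-1]
PUSH 4   : [-1, 4]
PUSH -9  : [-1, 4, -9]
SUB      : [-1, 13]
LOAD 0   : [-1, 13, -25]
EQ       : [-1, 0]
LOAD 0   : [-1, 0, -25]
DUP      : [-1, 0, -25, -25]
ADD      : [-1, 0, -50]
OVER     : [-1, 0, -50, 0]
LT       : [-1, 0, 1]
DUP      : [-1, 0, 1, 1]
SUB      : [-1, 0, 0]
STORE 1  : [-1, 0]
DUP      : [-1, 0, 0]
POP      : [-1, 0]
SWAP     : [0, -1]
ADD      : [-1]
PUSH -8  : [-1, -8]
NEG      : [-1, 8]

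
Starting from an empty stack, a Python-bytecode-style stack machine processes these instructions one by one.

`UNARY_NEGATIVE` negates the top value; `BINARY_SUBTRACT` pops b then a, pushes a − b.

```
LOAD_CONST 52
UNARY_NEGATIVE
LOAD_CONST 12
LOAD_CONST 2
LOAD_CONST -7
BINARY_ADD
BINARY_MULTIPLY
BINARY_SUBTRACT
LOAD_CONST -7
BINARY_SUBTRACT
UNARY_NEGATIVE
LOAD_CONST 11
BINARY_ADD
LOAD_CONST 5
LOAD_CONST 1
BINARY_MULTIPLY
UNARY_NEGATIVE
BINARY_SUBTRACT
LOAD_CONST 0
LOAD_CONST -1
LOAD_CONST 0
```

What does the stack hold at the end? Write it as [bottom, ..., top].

[1, 0, -1, 0]

LOAD_CONST 52    52
UNARY_NEGATIVE   -52
LOAD_CONST 12    -52 12
LOAD_CONST 2     -52 12 2
LOAD_CONST -7    -52 12 2 -7
BINARY_ADD       -52 12 -5
BINARY_MULTIPLY  -52 -60
BINARY_SUBTRACT  8
LOAD_CONST -7    8 -7
BINARY_SUBTRACT  15
UNARY_NEGATIVE   -15
LOAD_CONST 11    -15 11
BINARY_ADD       -4
LOAD_CONST 5     -4 5
LOAD_CONST 1     -4 5 1
BINARY_MULTIPLY  -4 5
UNARY_NEGATIVE   -4 -5
BINARY_SUBTRACT  1
LOAD_CONST 0     1 0
LOAD_CONST -1    1 0 -1
LOAD_CONST 0     1 0 -1 0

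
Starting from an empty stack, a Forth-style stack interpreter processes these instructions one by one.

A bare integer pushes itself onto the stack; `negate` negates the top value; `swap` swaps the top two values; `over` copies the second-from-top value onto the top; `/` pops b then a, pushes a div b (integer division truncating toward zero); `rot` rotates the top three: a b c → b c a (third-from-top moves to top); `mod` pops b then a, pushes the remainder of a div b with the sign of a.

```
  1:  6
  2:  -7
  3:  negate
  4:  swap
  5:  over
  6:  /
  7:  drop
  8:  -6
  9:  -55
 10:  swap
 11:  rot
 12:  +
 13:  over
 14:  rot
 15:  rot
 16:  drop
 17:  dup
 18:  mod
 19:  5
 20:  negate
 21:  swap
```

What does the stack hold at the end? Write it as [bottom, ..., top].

6       [6]
-7      [6, -7]
negate  [6, 7]
swap    [7, 6]
over    [7, 6, 7]
/       [7, 0]
drop    [7]
-6      [7, -6]
-55     [7, -6, -55]
swap    [7, -55, -6]
rot     [-55, -6, 7]
+       [-55, 1]
over    [-55, 1, -55]
rot     [1, -55, -55]
rot     [-55, -55, 1]
drop    [-55, -55]
dup     [-55, -55, -55]
mod     [-55, 0]
5       [-55, 0, 5]
negate  [-55, 0, -5]
swap    [-55, -5, 0]

[-55, -5, 0]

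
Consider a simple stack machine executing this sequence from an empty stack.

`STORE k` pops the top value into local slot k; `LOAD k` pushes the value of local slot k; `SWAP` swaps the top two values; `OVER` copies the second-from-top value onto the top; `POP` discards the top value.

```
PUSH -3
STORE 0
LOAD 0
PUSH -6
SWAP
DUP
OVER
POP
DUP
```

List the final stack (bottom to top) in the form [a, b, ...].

PUSH -3 -> [-3]
STORE 0 -> []
LOAD 0  -> [-3]
PUSH -6 -> [-3, -6]
SWAP    -> [-6, -3]
DUP     -> [-6, -3, -3]
OVER    -> [-6, -3, -3, -3]
POP     -> [-6, -3, -3]
DUP     -> [-6, -3, -3, -3]

[-6, -3, -3, -3]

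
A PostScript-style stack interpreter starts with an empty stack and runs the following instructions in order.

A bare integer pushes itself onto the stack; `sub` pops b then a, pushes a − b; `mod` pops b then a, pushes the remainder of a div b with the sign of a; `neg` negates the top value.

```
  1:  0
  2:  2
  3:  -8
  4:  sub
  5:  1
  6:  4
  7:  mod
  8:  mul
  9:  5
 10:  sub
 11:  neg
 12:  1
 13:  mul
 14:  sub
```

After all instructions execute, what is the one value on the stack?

0   -> 0
2   -> 0 2
-8  -> 0 2 -8
sub -> 0 10
1   -> 0 10 1
4   -> 0 10 1 4
mod -> 0 10 1
mul -> 0 10
5   -> 0 10 5
sub -> 0 5
neg -> 0 -5
1   -> 0 -5 1
mul -> 0 -5
sub -> 5

5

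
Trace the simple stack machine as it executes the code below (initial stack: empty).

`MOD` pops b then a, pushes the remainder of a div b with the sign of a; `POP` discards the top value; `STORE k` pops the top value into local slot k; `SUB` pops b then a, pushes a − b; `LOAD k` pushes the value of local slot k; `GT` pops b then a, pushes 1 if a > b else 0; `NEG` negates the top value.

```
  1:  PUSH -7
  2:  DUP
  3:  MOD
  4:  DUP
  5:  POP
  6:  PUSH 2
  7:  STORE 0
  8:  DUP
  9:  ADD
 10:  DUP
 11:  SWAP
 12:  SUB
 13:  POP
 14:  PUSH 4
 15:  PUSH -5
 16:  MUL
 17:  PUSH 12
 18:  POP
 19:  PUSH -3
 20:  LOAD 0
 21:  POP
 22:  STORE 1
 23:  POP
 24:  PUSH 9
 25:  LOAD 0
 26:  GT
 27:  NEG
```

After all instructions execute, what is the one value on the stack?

PUSH -7 -> -7
DUP     -> -7 -7
MOD     -> 0
DUP     -> 0 0
POP     -> 0
PUSH 2  -> 0 2
STORE 0 -> 0
DUP     -> 0 0
ADD     -> 0
DUP     -> 0 0
SWAP    -> 0 0
SUB     -> 0
POP     -> (empty)
PUSH 4  -> 4
PUSH -5 -> 4 -5
MUL     -> -20
PUSH 12 -> -20 12
POP     -> -20
PUSH -3 -> -20 -3
LOAD 0  -> -20 -3 2
POP     -> -20 -3
STORE 1 -> -20
POP     -> (empty)
PUSH 9  -> 9
LOAD 0  -> 9 2
GT      -> 1
NEG     -> -1

-1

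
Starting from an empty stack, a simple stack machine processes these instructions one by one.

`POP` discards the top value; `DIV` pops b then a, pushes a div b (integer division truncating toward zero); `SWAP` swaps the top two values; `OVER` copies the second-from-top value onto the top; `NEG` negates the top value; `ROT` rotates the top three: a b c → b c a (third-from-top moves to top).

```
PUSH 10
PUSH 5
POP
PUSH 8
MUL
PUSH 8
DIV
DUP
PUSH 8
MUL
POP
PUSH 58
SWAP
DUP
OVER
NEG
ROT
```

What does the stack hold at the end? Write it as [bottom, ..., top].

[58, 10, -10, 10]

PUSH 10 : [10]
PUSH 5  : [10, 5]
POP     : [10]
PUSH 8  : [10, 8]
MUL     : [80]
PUSH 8  : [80, 8]
DIV     : [10]
DUP     : [10, 10]
PUSH 8  : [10, 10, 8]
MUL     : [10, 80]
POP     : [10]
PUSH 58 : [10, 58]
SWAP    : [58, 10]
DUP     : [58, 10, 10]
OVER    : [58, 10, 10, 10]
NEG     : [58, 10, 10, -10]
ROT     : [58, 10, -10, 10]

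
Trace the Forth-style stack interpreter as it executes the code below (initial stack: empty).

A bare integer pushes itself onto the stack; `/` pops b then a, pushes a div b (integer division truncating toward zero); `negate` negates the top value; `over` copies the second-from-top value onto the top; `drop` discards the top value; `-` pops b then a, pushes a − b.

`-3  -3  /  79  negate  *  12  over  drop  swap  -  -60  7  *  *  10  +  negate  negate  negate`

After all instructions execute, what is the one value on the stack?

38210

-3     -> -3
-3     -> -3 -3
/      -> 1
79     -> 1 79
negate -> 1 -79
*      -> -79
12     -> -79 12
over   -> -79 12 -79
drop   -> -79 12
swap   -> 12 -79
-      -> 91
-60    -> 91 -60
7      -> 91 -60 7
*      -> 91 -420
*      -> -38220
10     -> -38220 10
+      -> -38210
negate -> 38210
negate -> -38210
negate -> 38210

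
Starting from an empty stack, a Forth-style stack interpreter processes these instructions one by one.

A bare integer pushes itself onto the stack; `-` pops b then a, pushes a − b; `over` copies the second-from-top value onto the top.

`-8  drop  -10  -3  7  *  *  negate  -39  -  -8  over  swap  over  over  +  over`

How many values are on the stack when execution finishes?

-8     : -8
drop   : (empty)
-10    : -10
-3     : -10 -3
7      : -10 -3 7
*      : -10 -21
*      : 210
negate : -210
-39    : -210 -39
-      : -171
-8     : -171 -8
over   : -171 -8 -171
swap   : -171 -171 -8
over   : -171 -171 -8 -171
over   : -171 -171 -8 -171 -8
+      : -171 -171 -8 -179
over   : -171 -171 -8 -179 -8

5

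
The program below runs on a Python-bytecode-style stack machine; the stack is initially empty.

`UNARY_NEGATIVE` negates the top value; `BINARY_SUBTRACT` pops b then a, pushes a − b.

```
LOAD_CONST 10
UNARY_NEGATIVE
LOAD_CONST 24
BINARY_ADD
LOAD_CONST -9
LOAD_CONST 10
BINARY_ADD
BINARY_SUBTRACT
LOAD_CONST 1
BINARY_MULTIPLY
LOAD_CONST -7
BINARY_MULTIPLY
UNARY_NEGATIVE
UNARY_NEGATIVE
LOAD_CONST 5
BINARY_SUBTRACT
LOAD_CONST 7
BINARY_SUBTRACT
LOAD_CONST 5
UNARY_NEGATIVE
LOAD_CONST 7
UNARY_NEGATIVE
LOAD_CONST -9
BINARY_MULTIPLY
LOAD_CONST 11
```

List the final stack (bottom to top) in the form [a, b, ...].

[-103, -5, 63, 11]

LOAD_CONST 10   -> 10
UNARY_NEGATIVE  -> -10
LOAD_CONST 24   -> -10 24
BINARY_ADD      -> 14
LOAD_CONST -9   -> 14 -9
LOAD_CONST 10   -> 14 -9 10
BINARY_ADD      -> 14 1
BINARY_SUBTRACT -> 13
LOAD_CONST 1    -> 13 1
BINARY_MULTIPLY -> 13
LOAD_CONST -7   -> 13 -7
BINARY_MULTIPLY -> -91
UNARY_NEGATIVE  -> 91
UNARY_NEGATIVE  -> -91
LOAD_CONST 5    -> -91 5
BINARY_SUBTRACT -> -96
LOAD_CONST 7    -> -96 7
BINARY_SUBTRACT -> -103
LOAD_CONST 5    -> -103 5
UNARY_NEGATIVE  -> -103 -5
LOAD_CONST 7    -> -103 -5 7
UNARY_NEGATIVE  -> -103 -5 -7
LOAD_CONST -9   -> -103 -5 -7 -9
BINARY_MULTIPLY -> -103 -5 63
LOAD_CONST 11   -> -103 -5 63 11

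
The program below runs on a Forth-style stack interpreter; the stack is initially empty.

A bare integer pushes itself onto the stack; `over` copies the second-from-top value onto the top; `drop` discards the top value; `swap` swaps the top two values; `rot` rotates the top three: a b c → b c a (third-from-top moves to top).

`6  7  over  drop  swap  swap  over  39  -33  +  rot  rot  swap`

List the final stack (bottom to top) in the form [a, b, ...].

[6, 6, 6, 7]

6    -> 6
7    -> 6 7
over -> 6 7 6
drop -> 6 7
swap -> 7 6
swap -> 6 7
over -> 6 7 6
39   -> 6 7 6 39
-33  -> 6 7 6 39 -33
+    -> 6 7 6 6
rot  -> 6 6 6 7
rot  -> 6 6 7 6
swap -> 6 6 6 7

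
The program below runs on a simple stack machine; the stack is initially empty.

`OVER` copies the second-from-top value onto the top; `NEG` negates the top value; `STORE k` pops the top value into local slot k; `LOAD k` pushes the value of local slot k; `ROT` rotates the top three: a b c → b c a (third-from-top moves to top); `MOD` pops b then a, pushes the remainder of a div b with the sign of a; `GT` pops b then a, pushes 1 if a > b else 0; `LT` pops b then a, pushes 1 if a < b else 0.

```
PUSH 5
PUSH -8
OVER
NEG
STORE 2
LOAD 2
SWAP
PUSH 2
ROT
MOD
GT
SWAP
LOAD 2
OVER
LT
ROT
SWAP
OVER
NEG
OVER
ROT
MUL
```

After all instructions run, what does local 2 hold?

PUSH 5  -> 5
PUSH -8 -> 5 -8
OVER    -> 5 -8 5
NEG     -> 5 -8 -5
STORE 2 -> 5 -8
LOAD 2  -> 5 -8 -5
SWAP    -> 5 -5 -8
PUSH 2  -> 5 -5 -8 2
ROT     -> 5 -8 2 -5
MOD     -> 5 -8 2
GT      -> 5 0
SWAP    -> 0 5
LOAD 2  -> 0 5 -5
OVER    -> 0 5 -5 5
LT      -> 0 5 1
ROT     -> 5 1 0
SWAP    -> 5 0 1
OVER    -> 5 0 1 0
NEG     -> 5 0 1 0
OVER    -> 5 0 1 0 1
ROT     -> 5 0 0 1 1
MUL     -> 5 0 0 1

-5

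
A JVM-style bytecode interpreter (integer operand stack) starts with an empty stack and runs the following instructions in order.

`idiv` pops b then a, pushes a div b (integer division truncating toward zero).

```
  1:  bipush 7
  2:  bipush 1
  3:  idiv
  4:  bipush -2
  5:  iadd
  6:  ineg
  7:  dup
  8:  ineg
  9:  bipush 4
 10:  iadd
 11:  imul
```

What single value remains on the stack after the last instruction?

-45

bipush 7   7
bipush 1   7 1
idiv       7
bipush -2  7 -2
iadd       5
ineg       -5
dup        -5 -5
ineg       -5 5
bipush 4   -5 5 4
iadd       -5 9
imul       -45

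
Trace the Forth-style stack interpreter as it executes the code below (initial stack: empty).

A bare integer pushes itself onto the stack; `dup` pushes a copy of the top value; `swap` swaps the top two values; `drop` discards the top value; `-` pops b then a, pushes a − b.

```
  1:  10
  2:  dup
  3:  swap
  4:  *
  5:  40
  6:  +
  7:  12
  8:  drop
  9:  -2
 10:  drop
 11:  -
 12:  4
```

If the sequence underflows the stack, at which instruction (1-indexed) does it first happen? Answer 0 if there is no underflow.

11

10   → [10]
dup  → [10, 10]
swap → [10, 10]
*    → [100]
40   → [100, 40]
+    → [140]
12   → [140, 12]
drop → [140]
-2   → [140, -2]
drop → [140]
-  — needs 2 operands, stack has 1 → underflow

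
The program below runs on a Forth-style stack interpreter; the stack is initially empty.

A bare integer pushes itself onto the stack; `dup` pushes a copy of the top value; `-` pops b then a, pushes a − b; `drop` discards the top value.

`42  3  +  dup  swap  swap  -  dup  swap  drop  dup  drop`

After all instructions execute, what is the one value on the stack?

0

42   : [42]
3    : [42, 3]
+    : [45]
dup  : [45, 45]
swap : [45, 45]
swap : [45, 45]
-    : [0]
dup  : [0, 0]
swap : [0, 0]
drop : [0]
dup  : [0, 0]
drop : [0]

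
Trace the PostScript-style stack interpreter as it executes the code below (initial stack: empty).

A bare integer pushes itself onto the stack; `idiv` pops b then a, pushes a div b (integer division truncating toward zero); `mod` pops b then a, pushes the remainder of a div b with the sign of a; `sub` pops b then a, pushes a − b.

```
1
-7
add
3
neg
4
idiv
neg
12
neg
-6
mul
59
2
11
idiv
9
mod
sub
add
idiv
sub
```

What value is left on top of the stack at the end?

1    -> [1]
-7   -> [1, -7]
add  -> [-6]
3    -> [-6, 3]
neg  -> [-6, -3]
4    -> [-6, -3, 4]
idiv -> [-6, 0]
neg  -> [-6, 0]
12   -> [-6, 0, 12]
neg  -> [-6, 0, -12]
-6   -> [-6, 0, -12, -6]
mul  -> [-6, 0, 72]
59   -> [-6, 0, 72, 59]
2    -> [-6, 0, 72, 59, 2]
11   -> [-6, 0, 72, 59, 2, 11]
idiv -> [-6, 0, 72, 59, 0]
9    -> [-6, 0, 72, 59, 0, 9]
mod  -> [-6, 0, 72, 59, 0]
sub  -> [-6, 0, 72, 59]
add  -> [-6, 0, 131]
idiv -> [-6, 0]
sub  -> [-6]

-6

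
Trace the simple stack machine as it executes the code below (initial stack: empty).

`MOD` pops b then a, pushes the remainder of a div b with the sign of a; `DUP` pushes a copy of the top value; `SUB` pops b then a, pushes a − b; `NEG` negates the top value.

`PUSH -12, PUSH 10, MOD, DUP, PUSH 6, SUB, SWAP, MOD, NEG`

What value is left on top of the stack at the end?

PUSH -12 -> -12
PUSH 10  -> -12 10
MOD      -> -2
DUP      -> -2 -2
PUSH 6   -> -2 -2 6
SUB      -> -2 -8
SWAP     -> -8 -2
MOD      -> 0
NEG      -> 0

0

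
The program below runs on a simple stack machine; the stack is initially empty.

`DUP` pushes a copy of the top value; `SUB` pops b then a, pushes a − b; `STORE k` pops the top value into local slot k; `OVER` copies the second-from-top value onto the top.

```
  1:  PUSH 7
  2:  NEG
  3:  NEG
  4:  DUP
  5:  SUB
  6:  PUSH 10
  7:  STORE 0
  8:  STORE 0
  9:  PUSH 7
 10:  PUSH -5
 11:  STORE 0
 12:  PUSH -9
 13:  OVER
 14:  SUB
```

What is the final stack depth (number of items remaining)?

2

PUSH 7  -> 7
NEG     -> -7
NEG     -> 7
DUP     -> 7 7
SUB     -> 0
PUSH 10 -> 0 10
STORE 0 -> 0
STORE 0 -> (empty)
PUSH 7  -> 7
PUSH -5 -> 7 -5
STORE 0 -> 7
PUSH -9 -> 7 -9
OVER    -> 7 -9 7
SUB     -> 7 -16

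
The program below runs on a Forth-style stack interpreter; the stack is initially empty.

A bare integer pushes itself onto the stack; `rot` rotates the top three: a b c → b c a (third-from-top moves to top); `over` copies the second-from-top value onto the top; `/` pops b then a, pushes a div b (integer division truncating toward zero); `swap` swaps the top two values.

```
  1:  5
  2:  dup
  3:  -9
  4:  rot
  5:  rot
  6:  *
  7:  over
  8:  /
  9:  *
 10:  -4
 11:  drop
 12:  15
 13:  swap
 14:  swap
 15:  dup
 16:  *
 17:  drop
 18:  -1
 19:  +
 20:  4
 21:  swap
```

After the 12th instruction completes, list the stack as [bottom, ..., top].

5    -> [5]
dup  -> [5, 5]
-9   -> [5, 5, -9]
rot  -> [5, -9, 5]
rot  -> [-9, 5, 5]
*    -> [-9, 25]
over -> [-9, 25, -9]
/    -> [-9, -2]
*    -> [18]
-4   -> [18, -4]
drop -> [18]
15   -> [18, 15]

[18, 15]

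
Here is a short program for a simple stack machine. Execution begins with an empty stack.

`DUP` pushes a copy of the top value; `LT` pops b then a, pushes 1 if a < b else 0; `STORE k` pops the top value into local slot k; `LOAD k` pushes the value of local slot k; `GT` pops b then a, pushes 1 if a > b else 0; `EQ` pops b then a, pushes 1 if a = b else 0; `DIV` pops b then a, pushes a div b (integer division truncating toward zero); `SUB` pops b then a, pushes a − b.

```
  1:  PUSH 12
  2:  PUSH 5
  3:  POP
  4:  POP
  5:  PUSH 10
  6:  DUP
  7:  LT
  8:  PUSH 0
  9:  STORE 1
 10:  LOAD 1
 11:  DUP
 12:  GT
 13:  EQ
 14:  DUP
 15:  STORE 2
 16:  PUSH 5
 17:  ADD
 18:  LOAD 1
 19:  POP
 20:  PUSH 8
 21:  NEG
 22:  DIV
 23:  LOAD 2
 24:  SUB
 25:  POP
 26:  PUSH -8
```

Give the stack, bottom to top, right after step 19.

PUSH 12 : [12]
PUSH 5  : [12, 5]
POP     : [12]
POP     : []
PUSH 10 : [10]
DUP     : [10, 10]
LT      : [0]
PUSH 0  : [0, 0]
STORE 1 : [0]
LOAD 1  : [0, 0]
DUP     : [0, 0, 0]
GT      : [0, 0]
EQ      : [1]
DUP     : [1, 1]
STORE 2 : [1]
PUSH 5  : [1, 5]
ADD     : [6]
LOAD 1  : [6, 0]
POP     : [6]

[6]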